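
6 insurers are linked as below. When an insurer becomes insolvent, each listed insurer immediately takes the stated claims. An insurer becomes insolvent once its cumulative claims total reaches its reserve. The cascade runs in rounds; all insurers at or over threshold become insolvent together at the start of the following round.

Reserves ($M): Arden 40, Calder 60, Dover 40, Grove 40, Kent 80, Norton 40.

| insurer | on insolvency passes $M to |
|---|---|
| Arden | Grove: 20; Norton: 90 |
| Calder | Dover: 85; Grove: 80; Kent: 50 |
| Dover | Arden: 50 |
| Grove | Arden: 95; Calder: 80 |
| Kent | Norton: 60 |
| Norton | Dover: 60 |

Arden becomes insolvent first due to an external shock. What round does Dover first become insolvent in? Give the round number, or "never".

3

Round 1 — Arden becomes insolvent (initial).
  Grove: +20 → 20 < 40
  Norton: +90 → 90 ≥ 40
Round 2 — Norton becomes insolvent.
  Dover: +60 → 60 ≥ 40
Round 3 — Dover becomes insolvent.
No further insolvencies.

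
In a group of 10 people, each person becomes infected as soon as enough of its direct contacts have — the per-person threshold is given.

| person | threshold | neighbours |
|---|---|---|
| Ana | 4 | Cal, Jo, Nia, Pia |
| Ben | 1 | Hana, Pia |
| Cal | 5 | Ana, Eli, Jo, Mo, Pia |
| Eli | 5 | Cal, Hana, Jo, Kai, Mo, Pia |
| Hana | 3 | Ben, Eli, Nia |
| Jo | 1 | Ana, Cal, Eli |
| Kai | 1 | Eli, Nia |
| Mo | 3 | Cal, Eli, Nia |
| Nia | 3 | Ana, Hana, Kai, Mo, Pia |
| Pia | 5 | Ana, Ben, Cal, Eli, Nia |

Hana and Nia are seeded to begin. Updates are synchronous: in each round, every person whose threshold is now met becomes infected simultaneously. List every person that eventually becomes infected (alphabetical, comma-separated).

Round 1 — Hana, Nia become infected (initial).
Round 2 — checking thresholds:
  Ana: 1 of 4 neighbours < 4, not yet.
  Ben: 1 of 2 neighbours ≥ 1, becomes infected.
  Eli: 1 of 6 neighbours < 5, not yet.
  Kai: 1 of 2 neighbours ≥ 1, becomes infected.
  Mo: 1 of 3 neighbours < 3, not yet.
  Pia: 1 of 5 neighbours < 5, not yet.
Round 3 — no new infections; cascade stops.

Ben, Hana, Kai, Nia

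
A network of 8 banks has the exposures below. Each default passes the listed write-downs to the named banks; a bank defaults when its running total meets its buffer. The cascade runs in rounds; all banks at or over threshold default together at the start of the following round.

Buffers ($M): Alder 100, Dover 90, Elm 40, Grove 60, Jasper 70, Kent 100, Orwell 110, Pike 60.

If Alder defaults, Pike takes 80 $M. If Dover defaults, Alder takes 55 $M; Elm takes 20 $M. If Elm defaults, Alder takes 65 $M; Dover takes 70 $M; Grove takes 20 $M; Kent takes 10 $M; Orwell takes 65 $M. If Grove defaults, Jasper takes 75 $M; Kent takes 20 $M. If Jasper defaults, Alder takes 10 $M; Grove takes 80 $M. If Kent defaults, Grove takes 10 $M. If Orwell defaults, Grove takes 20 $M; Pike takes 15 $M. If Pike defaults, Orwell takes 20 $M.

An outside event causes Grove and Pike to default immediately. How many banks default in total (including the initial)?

Round 1 — Grove, Pike default (initial).
  Jasper: +75 → 75 ≥ 70
  Kent: +20 → 20 < 100
  Orwell: +20 → 20 < 110
Round 2 — Jasper defaults.
  Alder: +10 → 10 < 100
No further defaults.

3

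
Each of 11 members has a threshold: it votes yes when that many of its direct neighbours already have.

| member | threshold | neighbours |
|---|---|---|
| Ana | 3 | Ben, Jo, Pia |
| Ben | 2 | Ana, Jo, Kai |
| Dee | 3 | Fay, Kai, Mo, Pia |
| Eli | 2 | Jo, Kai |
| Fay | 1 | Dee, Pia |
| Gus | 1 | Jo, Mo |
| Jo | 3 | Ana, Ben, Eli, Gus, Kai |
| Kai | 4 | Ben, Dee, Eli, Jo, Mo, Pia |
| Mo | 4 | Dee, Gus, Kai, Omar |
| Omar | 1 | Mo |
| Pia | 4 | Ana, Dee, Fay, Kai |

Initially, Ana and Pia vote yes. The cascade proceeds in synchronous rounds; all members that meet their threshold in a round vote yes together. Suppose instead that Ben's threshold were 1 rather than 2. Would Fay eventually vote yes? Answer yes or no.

With Ben's threshold at 1:
Round 1 — Ana, Pia vote yes (initial).
Round 2 — checking thresholds:
  Ben: 1 of 3 neighbours ≥ 1, votes yes.
  Dee: 1 of 4 neighbours < 3, below threshold.
  Fay: 1 of 2 neighbours ≥ 1, votes yes.
  Jo: 1 of 5 neighbours < 3, below threshold.
  Kai: 1 of 6 neighbours < 4, below threshold.
Round 3 — no new yes votes; cascade stops.

yes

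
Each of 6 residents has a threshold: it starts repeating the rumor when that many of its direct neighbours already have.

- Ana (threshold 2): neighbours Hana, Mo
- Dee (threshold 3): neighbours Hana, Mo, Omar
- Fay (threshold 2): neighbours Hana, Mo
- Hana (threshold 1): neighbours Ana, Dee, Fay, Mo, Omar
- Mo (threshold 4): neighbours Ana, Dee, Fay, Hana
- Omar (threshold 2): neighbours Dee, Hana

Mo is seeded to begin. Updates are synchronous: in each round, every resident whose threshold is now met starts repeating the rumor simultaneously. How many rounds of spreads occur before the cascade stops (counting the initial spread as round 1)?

Round 1 — Mo starts repeating the rumor (initial).
Round 2 — checking thresholds:
  Ana: 1 of 2 neighbours < 2, not yet.
  Dee: 1 of 3 neighbours < 3, not yet.
  Fay: 1 of 2 neighbours < 2, not yet.
  Hana: 1 of 5 neighbours ≥ 1, starts repeating the rumor.
Round 3 — checking thresholds:
  Ana: 2 of 2 neighbours ≥ 2, starts repeating the rumor.
  Dee: 2 of 3 neighbours < 3, not yet.
  Fay: 2 of 2 neighbours ≥ 2, starts repeating the rumor.
  Omar: 1 of 2 neighbours < 2, not yet.
Round 4 — no new spreads; cascade stops.

3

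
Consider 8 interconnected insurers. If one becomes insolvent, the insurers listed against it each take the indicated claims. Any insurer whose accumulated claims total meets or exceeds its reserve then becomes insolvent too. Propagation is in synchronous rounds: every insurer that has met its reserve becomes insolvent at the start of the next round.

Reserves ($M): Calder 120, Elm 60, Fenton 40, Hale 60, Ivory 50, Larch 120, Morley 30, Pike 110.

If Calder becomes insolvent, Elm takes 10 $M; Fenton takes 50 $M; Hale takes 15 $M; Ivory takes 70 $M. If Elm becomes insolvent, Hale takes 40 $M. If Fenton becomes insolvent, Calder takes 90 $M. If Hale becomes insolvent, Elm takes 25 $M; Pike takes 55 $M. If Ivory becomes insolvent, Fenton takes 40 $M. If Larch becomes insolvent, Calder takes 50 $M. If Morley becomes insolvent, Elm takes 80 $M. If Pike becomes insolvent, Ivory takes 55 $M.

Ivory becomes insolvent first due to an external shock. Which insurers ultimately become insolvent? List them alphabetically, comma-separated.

Fenton, Ivory

Round 1 — Ivory becomes insolvent (initial).
  Fenton: +40 → 40 ≥ 40
Round 2 — Fenton becomes insolvent.
  Calder: +90 → 90 < 120
No further insolvencies.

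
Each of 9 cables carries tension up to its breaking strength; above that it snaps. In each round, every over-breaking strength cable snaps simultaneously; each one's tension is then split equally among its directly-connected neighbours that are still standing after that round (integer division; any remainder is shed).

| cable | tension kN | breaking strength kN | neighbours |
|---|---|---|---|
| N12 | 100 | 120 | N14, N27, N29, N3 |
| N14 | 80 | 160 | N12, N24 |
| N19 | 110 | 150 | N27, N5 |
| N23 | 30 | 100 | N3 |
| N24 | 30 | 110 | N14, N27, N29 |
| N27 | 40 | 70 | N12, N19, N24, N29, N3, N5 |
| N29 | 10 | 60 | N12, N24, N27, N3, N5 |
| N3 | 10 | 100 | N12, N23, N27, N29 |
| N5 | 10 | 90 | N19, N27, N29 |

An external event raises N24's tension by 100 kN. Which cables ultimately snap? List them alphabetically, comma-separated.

Round 1 — N24 at 130 > 110. N24 snaps.
  N24 sheds 130 kN to N14, N27, N29: 43 each (1 lost).
    N14: 80+43 = 123 ≤ 160
    N27: 40+43 = 83 > 70
    N29: 10+43 = 53 ≤ 60
Round 2 — N27 snaps.
  N27 sheds 83 kN to N12, N19, N29, N3, N5: 16 each (3 lost).
    N12: 100+16 = 116 ≤ 120
    N19: 110+16 = 126 ≤ 150
    N29: 53+16 = 69 > 60
    N3: 10+16 = 26 ≤ 100
    N5: 10+16 = 26 ≤ 90
Round 3 — N29 snaps.
  N29 sheds 69 kN to N12, N3, N5: 23 each.
    N12: 116+23 = 139 > 120
    N3: 26+23 = 49 ≤ 100
    N5: 26+23 = 49 ≤ 90
Round 4 — N12 snaps.
  N12 sheds 139 kN to N14, N3: 69 each (1 lost).
    N14: 123+69 = 192 > 160
    N3: 49+69 = 118 > 100
Round 5 — N14, N3 snap.
  N14 sheds 192 kN: no online neighbours, lost.
  N3 sheds 118 kN to N23: 118 each.
    N23: 30+118 = 148 > 100
Round 6 — N23 snaps.
  N23 sheds 148 kN: no online neighbours, lost.
No further breaks.

N12, N14, N23, N24, N27, N29, N3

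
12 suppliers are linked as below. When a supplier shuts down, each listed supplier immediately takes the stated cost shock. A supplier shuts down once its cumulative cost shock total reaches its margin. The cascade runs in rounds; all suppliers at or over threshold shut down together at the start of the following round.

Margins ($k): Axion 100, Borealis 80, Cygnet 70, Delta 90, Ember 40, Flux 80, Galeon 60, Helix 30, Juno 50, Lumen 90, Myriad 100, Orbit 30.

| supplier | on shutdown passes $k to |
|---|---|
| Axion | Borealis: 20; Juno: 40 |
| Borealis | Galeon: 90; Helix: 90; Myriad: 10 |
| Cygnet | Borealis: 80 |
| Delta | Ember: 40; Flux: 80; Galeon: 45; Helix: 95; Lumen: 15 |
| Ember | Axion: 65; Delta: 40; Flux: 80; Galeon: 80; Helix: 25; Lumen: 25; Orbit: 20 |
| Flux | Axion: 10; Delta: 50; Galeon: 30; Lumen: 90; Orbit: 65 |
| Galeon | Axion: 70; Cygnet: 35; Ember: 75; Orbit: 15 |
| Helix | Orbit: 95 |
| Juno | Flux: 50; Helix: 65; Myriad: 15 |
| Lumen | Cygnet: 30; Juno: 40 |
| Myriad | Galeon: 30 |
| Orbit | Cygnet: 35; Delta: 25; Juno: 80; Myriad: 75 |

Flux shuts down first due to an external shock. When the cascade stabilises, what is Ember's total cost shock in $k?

Round 1 — Flux shuts down (initial).
  Axion: +10 → 10 < 100
  Delta: +50 → 50 < 90
  Galeon: +30 → 30 < 60
  Lumen: +90 → 90 ≥ 90
  Orbit: +65 → 65 ≥ 30
Round 2 — Lumen, Orbit shut down.
  Cygnet: +30+35 → 65 < 70
  Delta: +25 → 75 < 90
  Juno: +40+80 → 120 ≥ 50
  Myriad: +75 → 75 < 100
Round 3 — Juno shuts down.
  Helix: +65 → 65 ≥ 30
  Myriad: +15 → 90 < 100
Round 4 — Helix shuts down.
No further shutdowns.

0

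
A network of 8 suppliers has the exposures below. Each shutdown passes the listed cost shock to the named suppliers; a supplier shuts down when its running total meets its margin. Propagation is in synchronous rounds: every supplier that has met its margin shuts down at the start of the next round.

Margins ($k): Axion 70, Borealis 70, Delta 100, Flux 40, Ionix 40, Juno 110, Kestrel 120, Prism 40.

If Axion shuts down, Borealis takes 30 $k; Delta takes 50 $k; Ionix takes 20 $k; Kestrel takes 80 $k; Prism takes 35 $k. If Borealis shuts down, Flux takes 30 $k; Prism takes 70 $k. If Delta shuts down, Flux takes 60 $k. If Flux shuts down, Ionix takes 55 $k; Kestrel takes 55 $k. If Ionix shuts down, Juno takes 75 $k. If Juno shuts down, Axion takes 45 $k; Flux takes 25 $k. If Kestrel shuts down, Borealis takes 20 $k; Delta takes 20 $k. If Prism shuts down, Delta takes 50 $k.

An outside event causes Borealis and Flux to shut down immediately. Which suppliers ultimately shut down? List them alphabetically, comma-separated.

Round 1 — Borealis, Flux shut down (initial).
  Ionix: +55 → 55 ≥ 40
  Kestrel: +55 → 55 < 120
  Prism: +70 → 70 ≥ 40
Round 2 — Ionix, Prism shut down.
  Delta: +50 → 50 < 100
  Juno: +75 → 75 < 110
No further shutdowns.

Borealis, Flux, Ionix, Prism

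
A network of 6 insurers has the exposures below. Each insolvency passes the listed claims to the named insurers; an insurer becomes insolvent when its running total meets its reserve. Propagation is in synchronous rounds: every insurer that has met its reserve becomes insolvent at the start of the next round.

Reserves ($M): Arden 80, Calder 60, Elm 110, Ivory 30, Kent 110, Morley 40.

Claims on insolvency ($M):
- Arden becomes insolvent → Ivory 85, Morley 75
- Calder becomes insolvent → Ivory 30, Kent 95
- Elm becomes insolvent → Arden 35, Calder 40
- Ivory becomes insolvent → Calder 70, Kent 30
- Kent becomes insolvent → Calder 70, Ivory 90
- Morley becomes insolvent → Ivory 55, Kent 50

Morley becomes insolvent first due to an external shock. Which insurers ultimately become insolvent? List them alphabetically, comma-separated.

Round 1 — Morley becomes insolvent (initial).
  Ivory: +55 → 55 ≥ 30
  Kent: +50 → 50 < 110
Round 2 — Ivory becomes insolvent.
  Calder: +70 → 70 ≥ 60
  Kent: +30 → 80 < 110
Round 3 — Calder becomes insolvent.
  Kent: +95 → 175 ≥ 110
Round 4 — Kent becomes insolvent.
No further insolvencies.

Calder, Ivory, Kent, Morley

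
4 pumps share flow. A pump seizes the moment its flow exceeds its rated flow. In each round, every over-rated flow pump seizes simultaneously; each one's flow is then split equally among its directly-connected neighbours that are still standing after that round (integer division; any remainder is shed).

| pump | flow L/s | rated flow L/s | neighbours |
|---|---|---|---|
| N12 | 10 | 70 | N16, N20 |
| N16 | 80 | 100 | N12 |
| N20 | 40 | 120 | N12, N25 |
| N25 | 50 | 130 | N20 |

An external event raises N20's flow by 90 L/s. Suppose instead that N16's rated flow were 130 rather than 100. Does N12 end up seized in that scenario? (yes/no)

With N16's rated flow at 130:
Round 1 — N20 at 130 > 120. N20 seizes.
  N20 sheds 130 L/s to N12, N25: 65 each.
    N12: 10+65 = 75 > 70
    N25: 50+65 = 115 ≤ 130
Round 2 — N12 seizes.
  N12 sheds 75 L/s to N16: 75 each.
    N16: 80+75 = 155 > 130
Round 3 — N16 seizes.
  N16 sheds 155 L/s: no online neighbours, lost.
No further seizures.

yes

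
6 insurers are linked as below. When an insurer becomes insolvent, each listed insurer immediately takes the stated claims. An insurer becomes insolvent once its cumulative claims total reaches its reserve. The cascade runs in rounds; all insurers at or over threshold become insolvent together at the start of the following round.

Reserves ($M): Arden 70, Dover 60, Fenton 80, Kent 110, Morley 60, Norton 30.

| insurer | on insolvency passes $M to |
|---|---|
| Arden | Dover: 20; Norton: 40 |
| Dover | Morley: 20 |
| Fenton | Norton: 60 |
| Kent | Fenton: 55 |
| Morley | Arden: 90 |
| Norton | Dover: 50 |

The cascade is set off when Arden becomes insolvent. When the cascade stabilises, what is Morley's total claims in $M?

20

Round 1 — Arden becomes insolvent (initial).
  Dover: +20 → 20 < 60
  Norton: +40 → 40 ≥ 30
Round 2 — Norton becomes insolvent.
  Dover: +50 → 70 ≥ 60
Round 3 — Dover becomes insolvent.
  Morley: +20 → 20 < 60
No further insolvencies.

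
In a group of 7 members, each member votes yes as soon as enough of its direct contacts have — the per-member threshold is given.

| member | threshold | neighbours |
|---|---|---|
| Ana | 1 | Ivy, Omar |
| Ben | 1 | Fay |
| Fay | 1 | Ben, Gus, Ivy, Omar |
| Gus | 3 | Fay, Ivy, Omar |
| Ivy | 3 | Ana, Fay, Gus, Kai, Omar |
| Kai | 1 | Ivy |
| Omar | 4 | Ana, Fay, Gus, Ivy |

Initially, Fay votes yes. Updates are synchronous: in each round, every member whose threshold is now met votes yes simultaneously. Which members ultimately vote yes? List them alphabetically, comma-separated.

Ben, Fay

Round 1 — Fay votes yes (initial).
Round 2 — checking thresholds:
  Ben: 1 of 1 neighbours ≥ 1, votes yes.
  Gus: 1 of 3 neighbours < 3, below threshold.
  Ivy: 1 of 5 neighbours < 3, below threshold.
  Omar: 1 of 4 neighbours < 4, below threshold.
Round 3 — no new yes votes; cascade stops.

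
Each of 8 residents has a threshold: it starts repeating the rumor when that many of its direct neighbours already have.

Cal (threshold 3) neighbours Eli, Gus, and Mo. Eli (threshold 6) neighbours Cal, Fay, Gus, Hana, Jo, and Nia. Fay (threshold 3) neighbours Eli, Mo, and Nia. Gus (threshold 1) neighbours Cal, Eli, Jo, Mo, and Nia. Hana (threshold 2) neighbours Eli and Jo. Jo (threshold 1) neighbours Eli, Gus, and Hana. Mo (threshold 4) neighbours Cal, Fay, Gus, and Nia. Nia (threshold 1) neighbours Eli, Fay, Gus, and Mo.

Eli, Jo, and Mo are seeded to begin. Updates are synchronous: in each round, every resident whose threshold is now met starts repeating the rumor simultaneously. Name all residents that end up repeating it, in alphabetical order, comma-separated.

Round 1 — Eli, Jo, Mo start repeating the rumor (initial).
Round 2 — checking thresholds:
  Cal: 2 of 3 neighbours < 3, below threshold.
  Fay: 2 of 3 neighbours < 3, below threshold.
  Gus: 3 of 5 neighbours ≥ 1, starts repeating the rumor.
  Hana: 2 of 2 neighbours ≥ 2, starts repeating the rumor.
  Nia: 2 of 4 neighbours ≥ 1, starts repeating the rumor.
Round 3 — checking thresholds:
  Cal: 3 of 3 neighbours ≥ 3, starts repeating the rumor.
  Fay: 3 of 3 neighbours ≥ 3, starts repeating the rumor.
Round 4 — no new spreads; cascade stops.

Cal, Eli, Fay, Gus, Hana, Jo, Mo, Nia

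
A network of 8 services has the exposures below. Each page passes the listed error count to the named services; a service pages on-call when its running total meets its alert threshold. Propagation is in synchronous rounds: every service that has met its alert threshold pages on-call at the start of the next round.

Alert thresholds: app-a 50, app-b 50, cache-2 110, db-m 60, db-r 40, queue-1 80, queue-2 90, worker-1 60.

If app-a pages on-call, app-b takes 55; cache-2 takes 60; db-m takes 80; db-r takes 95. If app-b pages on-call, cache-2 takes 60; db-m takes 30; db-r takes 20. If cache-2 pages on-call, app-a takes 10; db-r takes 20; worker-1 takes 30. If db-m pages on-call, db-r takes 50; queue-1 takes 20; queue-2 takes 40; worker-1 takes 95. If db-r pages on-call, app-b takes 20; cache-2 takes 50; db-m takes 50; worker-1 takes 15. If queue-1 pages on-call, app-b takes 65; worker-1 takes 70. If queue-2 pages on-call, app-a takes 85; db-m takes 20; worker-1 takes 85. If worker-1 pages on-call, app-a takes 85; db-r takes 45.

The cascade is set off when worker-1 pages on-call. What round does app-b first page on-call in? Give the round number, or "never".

3

Round 1 — worker-1 pages on-call (initial).
  app-a: +85 → 85 ≥ 50
  db-r: +45 → 45 ≥ 40
Round 2 — app-a, db-r page on-call.
  app-b: +55+20 → 75 ≥ 50
  cache-2: +60+50 → 110 ≥ 110
  db-m: +80+50 → 130 ≥ 60
Round 3 — app-b, cache-2, db-m page on-call.
  queue-1: +20 → 20 < 80
  queue-2: +40 → 40 < 90
No further pages.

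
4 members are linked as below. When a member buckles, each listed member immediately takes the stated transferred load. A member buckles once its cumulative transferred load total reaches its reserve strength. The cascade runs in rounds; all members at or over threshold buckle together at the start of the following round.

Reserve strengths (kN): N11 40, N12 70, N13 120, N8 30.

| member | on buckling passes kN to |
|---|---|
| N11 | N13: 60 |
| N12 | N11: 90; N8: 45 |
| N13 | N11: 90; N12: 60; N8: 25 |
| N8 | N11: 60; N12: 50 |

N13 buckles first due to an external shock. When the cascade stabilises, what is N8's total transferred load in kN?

Round 1 — N13 buckles (initial).
  N11: +90 → 90 ≥ 40
  N12: +60 → 60 < 70
  N8: +25 → 25 < 30
Round 2 — N11 buckles.
No further bucklings.

25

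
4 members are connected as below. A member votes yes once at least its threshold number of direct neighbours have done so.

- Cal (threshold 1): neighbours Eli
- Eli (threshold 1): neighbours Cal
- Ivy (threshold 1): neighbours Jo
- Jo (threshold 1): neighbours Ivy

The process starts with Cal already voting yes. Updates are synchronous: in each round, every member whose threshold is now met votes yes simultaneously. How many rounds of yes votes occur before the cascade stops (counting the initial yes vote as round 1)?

2

Round 1 — Cal votes yes (initial).
Round 2 — checking thresholds:
  Eli: 1 of 1 neighbours ≥ 1, votes yes.
Round 3 — no new yes votes; cascade stops.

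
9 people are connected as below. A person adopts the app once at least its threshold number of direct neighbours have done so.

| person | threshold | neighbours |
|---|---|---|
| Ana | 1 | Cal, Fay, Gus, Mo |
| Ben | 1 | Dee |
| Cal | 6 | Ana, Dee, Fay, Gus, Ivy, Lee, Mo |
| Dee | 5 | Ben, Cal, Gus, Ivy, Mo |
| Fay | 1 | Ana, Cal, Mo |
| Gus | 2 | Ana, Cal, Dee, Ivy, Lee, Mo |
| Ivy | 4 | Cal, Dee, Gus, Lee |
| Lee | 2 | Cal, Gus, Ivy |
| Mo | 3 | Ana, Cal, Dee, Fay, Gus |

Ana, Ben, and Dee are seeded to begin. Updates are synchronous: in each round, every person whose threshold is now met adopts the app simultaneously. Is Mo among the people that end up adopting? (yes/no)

Round 1 — Ana, Ben, Dee adopt the app (initial).
Round 2 — checking thresholds:
  Cal: 2 of 7 neighbours < 6, below threshold.
  Fay: 1 of 3 neighbours ≥ 1, adopts the app.
  Gus: 2 of 6 neighbours ≥ 2, adopts the app.
  Ivy: 1 of 4 neighbours < 4, below threshold.
  Mo: 2 of 5 neighbours < 3, below threshold.
Round 3 — checking thresholds:
  Cal: 4 of 7 neighbours < 6, below threshold.
  Ivy: 2 of 4 neighbours < 4, below threshold.
  Lee: 1 of 3 neighbours < 2, below threshold.
  Mo: 4 of 5 neighbours ≥ 3, adopts the app.
Round 4 — no new adoptions; cascade stops.

yes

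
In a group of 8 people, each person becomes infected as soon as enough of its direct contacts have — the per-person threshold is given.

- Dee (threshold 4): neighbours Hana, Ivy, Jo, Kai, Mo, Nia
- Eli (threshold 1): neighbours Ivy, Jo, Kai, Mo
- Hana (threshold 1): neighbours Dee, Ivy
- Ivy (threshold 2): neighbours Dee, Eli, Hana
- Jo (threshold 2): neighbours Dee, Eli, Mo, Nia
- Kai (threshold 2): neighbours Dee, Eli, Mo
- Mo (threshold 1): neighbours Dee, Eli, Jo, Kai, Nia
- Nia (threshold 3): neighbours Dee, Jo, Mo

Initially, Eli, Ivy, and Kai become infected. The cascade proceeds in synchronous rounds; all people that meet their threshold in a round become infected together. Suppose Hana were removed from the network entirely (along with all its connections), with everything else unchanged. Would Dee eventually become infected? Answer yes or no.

yes

With Hana removed:
Round 1 — Eli, Ivy, Kai become infected (initial).
Round 2 — checking thresholds:
  Dee: 2 of 5 neighbours < 4, holds.
  Jo: 1 of 4 neighbours < 2, holds.
  Mo: 2 of 5 neighbours ≥ 1, becomes infected.
Round 3 — checking thresholds:
  Dee: 3 of 5 neighbours < 4, holds.
  Jo: 2 of 4 neighbours ≥ 2, becomes infected.
  Nia: 1 of 3 neighbours < 3, holds.
Round 4 — checking thresholds:
  Dee: 4 of 5 neighbours ≥ 4, becomes infected.
  Nia: 2 of 3 neighbours < 3, holds.
Round 5 — checking thresholds:
  Nia: 3 of 3 neighbours ≥ 3, becomes infected.
Round 6 — no new infections; cascade stops.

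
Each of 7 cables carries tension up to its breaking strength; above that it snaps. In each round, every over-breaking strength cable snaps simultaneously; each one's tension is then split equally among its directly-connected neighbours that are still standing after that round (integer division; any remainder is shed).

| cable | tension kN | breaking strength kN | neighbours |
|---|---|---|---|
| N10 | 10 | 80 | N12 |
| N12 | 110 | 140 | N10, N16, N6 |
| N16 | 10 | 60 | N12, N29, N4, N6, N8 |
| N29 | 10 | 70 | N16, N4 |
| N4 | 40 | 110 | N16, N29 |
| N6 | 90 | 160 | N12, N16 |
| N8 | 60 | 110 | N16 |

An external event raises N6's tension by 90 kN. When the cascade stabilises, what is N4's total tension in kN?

73

Round 1 — N6 at 180 > 160. N6 snaps.
  N6 sheds 180 kN to N12, N16: 90 each.
    N12: 110+90 = 200 > 140
    N16: 10+90 = 100 > 60
Round 2 — N12, N16 snap.
  N12 sheds 200 kN to N10: 200 each.
    N10: 10+200 = 210 > 80
  N16 sheds 100 kN to N29, N4, N8: 33 each (1 lost).
    N29: 10+33 = 43 ≤ 70
    N4: 40+33 = 73 ≤ 110
    N8: 60+33 = 93 ≤ 110
Round 3 — N10 snaps.
  N10 sheds 210 kN: no online neighbours, lost.
No further breaks.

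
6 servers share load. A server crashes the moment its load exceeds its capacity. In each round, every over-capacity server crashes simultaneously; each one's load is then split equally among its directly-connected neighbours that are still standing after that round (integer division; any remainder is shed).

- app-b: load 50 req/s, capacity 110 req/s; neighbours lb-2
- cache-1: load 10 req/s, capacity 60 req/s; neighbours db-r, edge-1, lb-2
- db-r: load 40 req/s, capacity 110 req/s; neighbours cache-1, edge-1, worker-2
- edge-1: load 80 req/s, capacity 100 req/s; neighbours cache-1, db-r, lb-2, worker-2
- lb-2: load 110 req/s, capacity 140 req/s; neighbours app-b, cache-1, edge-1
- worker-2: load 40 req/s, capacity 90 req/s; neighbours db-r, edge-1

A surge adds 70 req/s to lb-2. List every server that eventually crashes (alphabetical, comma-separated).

Round 1 — lb-2 at 180 > 140. lb-2 crashes.
  lb-2 sheds 180 req/s to app-b, cache-1, edge-1: 60 each.
    app-b: 50+60 = 110 ≤ 110
    cache-1: 10+60 = 70 > 60
    edge-1: 80+60 = 140 > 100
Round 2 — cache-1, edge-1 crash.
  cache-1 sheds 70 req/s to db-r: 70 each.
    db-r: 40+70 = 110 ≤ 110
  edge-1 sheds 140 req/s to db-r, worker-2: 70 each.
    db-r: 110+70 = 180 > 110
    worker-2: 40+70 = 110 > 90
Round 3 — db-r, worker-2 crash.
  db-r sheds 180 req/s: no online neighbours, lost.
  worker-2 sheds 110 req/s: no online neighbours, lost.
No further crashes.

cache-1, db-r, edge-1, lb-2, worker-2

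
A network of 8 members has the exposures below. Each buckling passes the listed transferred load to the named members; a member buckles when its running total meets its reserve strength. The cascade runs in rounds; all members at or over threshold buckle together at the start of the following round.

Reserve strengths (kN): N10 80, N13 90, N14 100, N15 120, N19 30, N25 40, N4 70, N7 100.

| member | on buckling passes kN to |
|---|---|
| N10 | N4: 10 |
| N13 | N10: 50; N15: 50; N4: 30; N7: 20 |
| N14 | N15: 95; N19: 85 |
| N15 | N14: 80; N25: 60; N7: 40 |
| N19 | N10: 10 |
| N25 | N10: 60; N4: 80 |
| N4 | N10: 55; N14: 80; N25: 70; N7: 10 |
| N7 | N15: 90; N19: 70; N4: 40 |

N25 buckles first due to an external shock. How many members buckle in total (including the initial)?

3

Round 1 — N25 buckles (initial).
  N10: +60 → 60 < 80
  N4: +80 → 80 ≥ 70
Round 2 — N4 buckles.
  N10: +55 → 115 ≥ 80
  N14: +80 → 80 < 100
  N7: +10 → 10 < 100
Round 3 — N10 buckles.
No further bucklings.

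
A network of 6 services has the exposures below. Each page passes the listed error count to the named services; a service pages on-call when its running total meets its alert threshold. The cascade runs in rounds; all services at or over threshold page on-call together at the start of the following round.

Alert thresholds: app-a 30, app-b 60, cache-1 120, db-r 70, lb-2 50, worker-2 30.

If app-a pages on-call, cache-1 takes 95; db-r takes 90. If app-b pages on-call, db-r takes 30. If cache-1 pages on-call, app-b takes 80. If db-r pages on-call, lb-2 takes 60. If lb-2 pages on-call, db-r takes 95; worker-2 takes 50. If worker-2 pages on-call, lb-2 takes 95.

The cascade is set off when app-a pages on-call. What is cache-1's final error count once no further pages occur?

Round 1 — app-a pages on-call (initial).
  cache-1: +95 → 95 < 120
  db-r: +90 → 90 ≥ 70
Round 2 — db-r pages on-call.
  lb-2: +60 → 60 ≥ 50
Round 3 — lb-2 pages on-call.
  worker-2: +50 → 50 ≥ 30
Round 4 — worker-2 pages on-call.
No further pages.

95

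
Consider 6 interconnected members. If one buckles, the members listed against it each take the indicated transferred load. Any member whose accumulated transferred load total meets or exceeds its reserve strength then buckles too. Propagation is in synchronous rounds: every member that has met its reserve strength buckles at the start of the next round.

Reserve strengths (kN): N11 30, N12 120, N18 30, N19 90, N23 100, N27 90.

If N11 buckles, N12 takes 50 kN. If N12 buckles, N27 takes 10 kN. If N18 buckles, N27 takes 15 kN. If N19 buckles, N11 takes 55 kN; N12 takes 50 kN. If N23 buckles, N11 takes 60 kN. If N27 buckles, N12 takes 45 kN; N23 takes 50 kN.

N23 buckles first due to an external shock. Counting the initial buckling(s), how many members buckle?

Round 1 — N23 buckles (initial).
  N11: +60 → 60 ≥ 30
Round 2 — N11 buckles.
  N12: +50 → 50 < 120
No further bucklings.

2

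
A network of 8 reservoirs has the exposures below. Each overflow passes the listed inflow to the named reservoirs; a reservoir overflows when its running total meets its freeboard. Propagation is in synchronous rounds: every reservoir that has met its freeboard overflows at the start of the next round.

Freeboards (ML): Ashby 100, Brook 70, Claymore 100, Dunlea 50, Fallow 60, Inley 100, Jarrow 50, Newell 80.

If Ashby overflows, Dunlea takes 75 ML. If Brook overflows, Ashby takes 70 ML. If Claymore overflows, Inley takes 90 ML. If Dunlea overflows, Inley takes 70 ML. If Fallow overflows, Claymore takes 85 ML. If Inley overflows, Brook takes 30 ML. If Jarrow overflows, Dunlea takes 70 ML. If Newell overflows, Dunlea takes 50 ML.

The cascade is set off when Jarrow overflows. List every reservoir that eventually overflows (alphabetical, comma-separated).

Round 1 — Jarrow overflows (initial).
  Dunlea: +70 → 70 ≥ 50
Round 2 — Dunlea overflows.
  Inley: +70 → 70 < 100
No further overflows.

Dunlea, Jarrow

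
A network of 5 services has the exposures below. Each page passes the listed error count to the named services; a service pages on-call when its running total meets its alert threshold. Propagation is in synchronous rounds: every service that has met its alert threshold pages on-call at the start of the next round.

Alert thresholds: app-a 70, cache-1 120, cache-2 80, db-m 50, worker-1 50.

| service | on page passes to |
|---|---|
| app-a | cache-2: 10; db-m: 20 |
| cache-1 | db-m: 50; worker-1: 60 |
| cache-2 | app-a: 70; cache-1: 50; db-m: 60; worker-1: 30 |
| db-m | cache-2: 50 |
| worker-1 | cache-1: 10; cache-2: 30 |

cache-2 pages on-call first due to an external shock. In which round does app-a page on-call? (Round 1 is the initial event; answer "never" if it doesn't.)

2

Round 1 — cache-2 pages on-call (initial).
  app-a: +70 → 70 ≥ 70
  cache-1: +50 → 50 < 120
  db-m: +60 → 60 ≥ 50
  worker-1: +30 → 30 < 50
Round 2 — app-a, db-m page on-call.
No further pages.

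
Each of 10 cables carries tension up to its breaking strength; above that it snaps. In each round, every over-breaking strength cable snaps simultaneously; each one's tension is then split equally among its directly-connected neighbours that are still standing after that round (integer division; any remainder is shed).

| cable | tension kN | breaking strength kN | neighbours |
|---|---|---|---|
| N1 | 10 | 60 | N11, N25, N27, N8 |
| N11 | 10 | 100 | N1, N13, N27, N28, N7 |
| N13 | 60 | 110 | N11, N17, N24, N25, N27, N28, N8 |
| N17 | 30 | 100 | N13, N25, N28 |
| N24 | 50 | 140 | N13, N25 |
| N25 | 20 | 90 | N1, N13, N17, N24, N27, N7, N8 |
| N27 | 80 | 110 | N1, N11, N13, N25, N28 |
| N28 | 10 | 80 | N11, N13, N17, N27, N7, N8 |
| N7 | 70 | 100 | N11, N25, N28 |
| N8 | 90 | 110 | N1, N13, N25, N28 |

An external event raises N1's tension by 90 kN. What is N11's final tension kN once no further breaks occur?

Round 1 — N1 at 100 > 60. N1 snaps.
  N1 sheds 100 kN to N11, N25, N27, N8: 25 each.
    N11: 10+25 = 35 ≤ 100
    N25: 20+25 = 45 ≤ 90
    N27: 80+25 = 105 ≤ 110
    N8: 90+25 = 115 > 110
Round 2 — N8 snaps.
  N8 sheds 115 kN to N13, N25, N28: 38 each (1 lost).
    N13: 60+38 = 98 ≤ 110
    N25: 45+38 = 83 ≤ 90
    N28: 10+38 = 48 ≤ 80
No further breaks.

35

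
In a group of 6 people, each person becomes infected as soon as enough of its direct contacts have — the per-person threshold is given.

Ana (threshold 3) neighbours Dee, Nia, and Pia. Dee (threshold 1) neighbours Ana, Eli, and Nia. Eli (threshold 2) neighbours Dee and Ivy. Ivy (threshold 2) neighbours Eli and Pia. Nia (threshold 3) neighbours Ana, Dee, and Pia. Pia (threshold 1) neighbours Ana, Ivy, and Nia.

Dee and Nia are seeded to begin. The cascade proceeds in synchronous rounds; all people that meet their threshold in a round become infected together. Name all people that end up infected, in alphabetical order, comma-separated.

Round 1 — Dee, Nia become infected (initial).
Round 2 — checking thresholds:
  Ana: 2 of 3 neighbours < 3, below threshold.
  Eli: 1 of 2 neighbours < 2, below threshold.
  Pia: 1 of 3 neighbours ≥ 1, becomes infected.
Round 3 — checking thresholds:
  Ana: 3 of 3 neighbours ≥ 3, becomes infected.
  Eli: 1 of 2 neighbours < 2, below threshold.
  Ivy: 1 of 2 neighbours < 2, below threshold.
Round 4 — no new infections; cascade stops.

Ana, Dee, Nia, Pia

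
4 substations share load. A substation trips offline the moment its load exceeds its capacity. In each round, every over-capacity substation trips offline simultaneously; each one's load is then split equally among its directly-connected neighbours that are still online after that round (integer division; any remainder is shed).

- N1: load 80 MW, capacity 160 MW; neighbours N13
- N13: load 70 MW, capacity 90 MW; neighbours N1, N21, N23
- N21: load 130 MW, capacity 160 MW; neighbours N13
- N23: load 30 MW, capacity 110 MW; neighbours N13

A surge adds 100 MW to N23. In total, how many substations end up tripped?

Round 1 — N23 at 130 > 110. N23 trips offline.
  N23 sheds 130 MW to N13: 130 each.
    N13: 70+130 = 200 > 90
Round 2 — N13 trips offline.
  N13 sheds 200 MW to N1, N21: 100 each.
    N1: 80+100 = 180 > 160
    N21: 130+100 = 230 > 160
Round 3 — N1, N21 trip offline.
  N1 sheds 180 MW: no online neighbours, lost.
  N21 sheds 230 MW: no online neighbours, lost.
No further trips.

4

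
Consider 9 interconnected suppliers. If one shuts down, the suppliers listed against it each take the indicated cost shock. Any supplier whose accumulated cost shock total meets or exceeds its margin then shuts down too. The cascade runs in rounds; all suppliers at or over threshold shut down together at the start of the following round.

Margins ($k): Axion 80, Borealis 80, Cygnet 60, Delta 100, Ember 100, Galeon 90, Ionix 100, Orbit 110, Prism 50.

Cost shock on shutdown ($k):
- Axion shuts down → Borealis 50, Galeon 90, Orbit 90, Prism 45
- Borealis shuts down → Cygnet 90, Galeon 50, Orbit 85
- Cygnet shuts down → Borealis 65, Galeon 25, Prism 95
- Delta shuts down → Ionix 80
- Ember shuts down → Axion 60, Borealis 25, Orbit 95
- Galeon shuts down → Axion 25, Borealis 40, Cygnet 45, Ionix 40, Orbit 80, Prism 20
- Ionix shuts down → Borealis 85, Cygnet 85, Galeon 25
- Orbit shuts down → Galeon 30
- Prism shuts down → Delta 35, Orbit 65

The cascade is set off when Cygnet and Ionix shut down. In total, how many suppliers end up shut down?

Round 1 — Cygnet, Ionix shut down (initial).
  Borealis: +65+85 → 150 ≥ 80
  Galeon: +25+25 → 50 < 90
  Prism: +95 → 95 ≥ 50
Round 2 — Borealis, Prism shut down.
  Delta: +35 → 35 < 100
  Galeon: +50 → 100 ≥ 90
  Orbit: +85+65 → 150 ≥ 110
Round 3 — Galeon, Orbit shut down.
  Axion: +25 → 25 < 80
No further shutdowns.

6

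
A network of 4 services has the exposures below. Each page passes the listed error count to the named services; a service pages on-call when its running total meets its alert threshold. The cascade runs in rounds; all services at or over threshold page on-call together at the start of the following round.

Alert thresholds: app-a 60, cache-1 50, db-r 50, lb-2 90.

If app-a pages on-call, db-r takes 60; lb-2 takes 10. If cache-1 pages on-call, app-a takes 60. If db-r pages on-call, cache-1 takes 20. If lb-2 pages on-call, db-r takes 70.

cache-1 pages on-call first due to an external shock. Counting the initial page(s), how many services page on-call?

3

Round 1 — cache-1 pages on-call (initial).
  app-a: +60 → 60 ≥ 60
Round 2 — app-a pages on-call.
  db-r: +60 → 60 ≥ 50
  lb-2: +10 → 10 < 90
Round 3 — db-r pages on-call.
No further pages.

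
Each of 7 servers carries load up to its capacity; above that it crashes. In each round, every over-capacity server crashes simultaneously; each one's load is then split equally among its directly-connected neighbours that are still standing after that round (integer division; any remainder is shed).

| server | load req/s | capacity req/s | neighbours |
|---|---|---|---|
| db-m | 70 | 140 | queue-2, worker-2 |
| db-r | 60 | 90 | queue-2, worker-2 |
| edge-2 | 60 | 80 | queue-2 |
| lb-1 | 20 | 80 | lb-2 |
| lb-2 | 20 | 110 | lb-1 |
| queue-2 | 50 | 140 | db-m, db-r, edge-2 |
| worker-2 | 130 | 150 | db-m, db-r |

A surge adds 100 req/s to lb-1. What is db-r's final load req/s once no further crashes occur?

Round 1 — lb-1 at 120 > 80. lb-1 crashes.
  lb-1 sheds 120 req/s to lb-2: 120 each.
    lb-2: 20+120 = 140 > 110
Round 2 — lb-2 crashes.
  lb-2 sheds 140 req/s: no online neighbours, lost.
No further crashes.

60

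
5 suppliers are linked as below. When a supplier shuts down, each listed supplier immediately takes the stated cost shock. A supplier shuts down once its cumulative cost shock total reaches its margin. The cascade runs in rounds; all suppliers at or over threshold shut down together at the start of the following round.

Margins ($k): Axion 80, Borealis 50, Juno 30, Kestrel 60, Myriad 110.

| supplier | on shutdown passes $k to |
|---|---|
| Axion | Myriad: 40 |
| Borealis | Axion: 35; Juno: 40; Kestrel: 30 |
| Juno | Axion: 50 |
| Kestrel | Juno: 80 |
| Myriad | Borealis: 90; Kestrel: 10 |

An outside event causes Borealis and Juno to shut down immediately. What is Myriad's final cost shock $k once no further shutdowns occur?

40

Round 1 — Borealis, Juno shut down (initial).
  Axion: +35+50 → 85 ≥ 80
  Kestrel: +30 → 30 < 60
Round 2 — Axion shuts down.
  Myriad: +40 → 40 < 110
No further shutdowns.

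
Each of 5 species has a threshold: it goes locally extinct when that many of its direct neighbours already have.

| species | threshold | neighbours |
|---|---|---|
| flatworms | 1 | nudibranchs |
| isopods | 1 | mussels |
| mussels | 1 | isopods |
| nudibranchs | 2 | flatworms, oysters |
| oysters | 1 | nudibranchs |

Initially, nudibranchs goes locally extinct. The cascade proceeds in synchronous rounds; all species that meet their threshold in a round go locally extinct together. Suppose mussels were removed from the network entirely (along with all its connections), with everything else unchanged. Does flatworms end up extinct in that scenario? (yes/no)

yes

With mussels removed:
Round 1 — nudibranchs goes locally extinct (initial).
Round 2 — checking thresholds:
  flatworms: 1 of 1 neighbours ≥ 1, goes locally extinct.
  oysters: 1 of 1 neighbours ≥ 1, goes locally extinct.
Round 3 — no new extinctions; cascade stops.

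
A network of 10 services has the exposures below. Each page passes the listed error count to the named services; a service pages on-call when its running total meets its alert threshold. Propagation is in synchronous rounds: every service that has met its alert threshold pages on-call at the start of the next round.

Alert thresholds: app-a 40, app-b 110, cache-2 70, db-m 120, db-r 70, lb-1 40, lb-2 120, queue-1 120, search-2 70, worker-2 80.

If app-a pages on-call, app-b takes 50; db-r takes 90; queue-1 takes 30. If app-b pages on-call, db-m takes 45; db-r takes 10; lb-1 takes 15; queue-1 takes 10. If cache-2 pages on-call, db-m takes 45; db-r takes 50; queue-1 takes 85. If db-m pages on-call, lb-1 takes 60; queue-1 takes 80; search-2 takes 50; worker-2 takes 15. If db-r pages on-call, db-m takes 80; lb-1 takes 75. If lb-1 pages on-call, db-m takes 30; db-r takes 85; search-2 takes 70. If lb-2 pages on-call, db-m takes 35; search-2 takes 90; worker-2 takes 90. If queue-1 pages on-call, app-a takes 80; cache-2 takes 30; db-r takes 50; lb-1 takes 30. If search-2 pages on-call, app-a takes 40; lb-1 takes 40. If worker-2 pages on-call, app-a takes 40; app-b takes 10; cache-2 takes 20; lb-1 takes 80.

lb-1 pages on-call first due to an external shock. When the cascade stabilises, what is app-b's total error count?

50

Round 1 — lb-1 pages on-call (initial).
  db-m: +30 → 30 < 120
  db-r: +85 → 85 ≥ 70
  search-2: +70 → 70 ≥ 70
Round 2 — db-r, search-2 page on-call.
  app-a: +40 → 40 ≥ 40
  db-m: +80 → 110 < 120
Round 3 — app-a pages on-call.
  app-b: +50 → 50 < 110
  queue-1: +30 → 30 < 120
No further pages.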